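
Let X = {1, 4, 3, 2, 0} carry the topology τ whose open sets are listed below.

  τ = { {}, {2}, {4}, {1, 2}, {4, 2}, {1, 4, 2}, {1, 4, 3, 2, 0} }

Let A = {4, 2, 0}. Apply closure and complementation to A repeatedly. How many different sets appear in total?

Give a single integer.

closure: X∖int(X∖A) = X∖{} = {1, 4, 3, 2, 0}
Let k=closure and c=complement:
  1. A     = {4, 2, 0}
  2. kA    = {1, 4, 3, 2, 0}
  3. cA    = {1, 3}
  4. ckA   = {}
  5. kcA   = {1, 3, 0}
  6. ckcA  = {4, 2}
— saturated at 6

6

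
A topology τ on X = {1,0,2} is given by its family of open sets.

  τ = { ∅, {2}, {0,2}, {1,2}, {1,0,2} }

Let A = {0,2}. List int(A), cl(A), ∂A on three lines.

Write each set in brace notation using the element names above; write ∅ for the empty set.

int(A) = {0,2}
cl(A)  = {1,0,2}
∂A     = {1}

U open, U⊆A: ∅, {2}, {0,2}. int(A) = ⋃ = {0,2}
X∖A={1}, int(X∖A)=∅, hence cl(A)={1,0,2}
∂A: remove int from cl → {1}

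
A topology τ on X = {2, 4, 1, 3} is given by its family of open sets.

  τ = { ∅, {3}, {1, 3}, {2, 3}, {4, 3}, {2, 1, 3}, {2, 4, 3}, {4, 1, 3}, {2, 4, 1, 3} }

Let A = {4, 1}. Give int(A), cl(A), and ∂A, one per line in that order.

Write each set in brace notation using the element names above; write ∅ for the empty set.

int(A) = ∅
cl(A)  = {4, 1}
∂A     = {4, 1}

opens ⊆ A: ∅; union → int = ∅
complement {2, 3}; its interior {2, 3}; cl(A) = X∖{2, 3} = {4, 1}
boundary = {4, 1} ∖ ∅ = {4, 1}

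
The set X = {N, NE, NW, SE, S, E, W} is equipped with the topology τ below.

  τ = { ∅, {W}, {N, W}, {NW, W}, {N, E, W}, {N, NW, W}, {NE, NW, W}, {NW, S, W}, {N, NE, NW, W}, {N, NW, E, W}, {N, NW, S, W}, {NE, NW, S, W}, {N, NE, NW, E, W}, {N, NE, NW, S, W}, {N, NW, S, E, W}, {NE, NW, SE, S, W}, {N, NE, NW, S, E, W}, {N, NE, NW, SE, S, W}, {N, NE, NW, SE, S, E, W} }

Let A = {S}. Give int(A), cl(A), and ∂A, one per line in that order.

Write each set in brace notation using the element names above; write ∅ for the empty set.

int(A) = ∅
cl(A)  = {SE, S}
∂A     = {SE, S}

interior: largest open inside A is ∅ (from ∅)
cl via duality: int({N, NE, NW, SE, E, W}) = {N, NE, NW, E, W}, so X∖{N, NE, NW, E, W} = {SE, S}
cl∖int = {SE, S}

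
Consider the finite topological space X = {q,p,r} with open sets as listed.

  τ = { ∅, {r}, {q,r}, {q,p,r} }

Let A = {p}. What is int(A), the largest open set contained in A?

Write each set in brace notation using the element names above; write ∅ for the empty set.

interior: largest open inside A is ∅ (from ∅)

∅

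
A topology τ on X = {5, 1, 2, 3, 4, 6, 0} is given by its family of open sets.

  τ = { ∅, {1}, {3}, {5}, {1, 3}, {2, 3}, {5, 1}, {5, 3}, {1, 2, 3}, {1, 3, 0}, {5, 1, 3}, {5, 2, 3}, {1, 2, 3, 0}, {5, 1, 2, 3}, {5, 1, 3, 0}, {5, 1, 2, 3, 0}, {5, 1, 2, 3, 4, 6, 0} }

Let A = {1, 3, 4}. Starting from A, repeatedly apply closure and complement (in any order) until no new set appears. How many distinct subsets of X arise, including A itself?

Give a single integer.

cl via duality: int({5, 2, 6, 0}) = {5}, so X∖{5} = {1, 2, 3, 4, 6, 0}
Write k for closure, c for complement:
  1. A     = {1, 3, 4}
  2. kA    = {1, 2, 3, 4, 6, 0}
  3. cA    = {5, 2, 6, 0}
  4. ckA   = {5}
  5. kcA   = {5, 2, 4, 6, 0}
  6. kckA  = {5, 4, 6}
  7. ckcA  = {1, 3}
  8. ckckA = {1, 2, 3, 0}
applying k or c yields no new set

8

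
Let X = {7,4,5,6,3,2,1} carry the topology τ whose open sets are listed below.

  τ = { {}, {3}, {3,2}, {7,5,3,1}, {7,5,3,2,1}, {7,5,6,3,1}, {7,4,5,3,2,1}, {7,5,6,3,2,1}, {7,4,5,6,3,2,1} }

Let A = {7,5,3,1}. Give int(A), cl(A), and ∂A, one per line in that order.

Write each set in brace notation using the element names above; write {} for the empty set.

U open, U⊆A: {}, {3}, {7,5,3,1}. int(A) = ⋃ = {7,5,3,1}
X∖A={4,6,2}, int(X∖A)={}, hence cl(A)={7,4,5,6,3,2,1}
∂A: remove int from cl → {4,6,2}

int(A) = {7,5,3,1}
cl(A)  = {7,4,5,6,3,2,1}
∂A     = {4,6,2}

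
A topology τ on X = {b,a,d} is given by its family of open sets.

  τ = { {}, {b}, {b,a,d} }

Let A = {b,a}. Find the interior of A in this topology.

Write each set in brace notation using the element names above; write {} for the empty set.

{b}

opens ⊆ A: {}, {b}; union → int = {b}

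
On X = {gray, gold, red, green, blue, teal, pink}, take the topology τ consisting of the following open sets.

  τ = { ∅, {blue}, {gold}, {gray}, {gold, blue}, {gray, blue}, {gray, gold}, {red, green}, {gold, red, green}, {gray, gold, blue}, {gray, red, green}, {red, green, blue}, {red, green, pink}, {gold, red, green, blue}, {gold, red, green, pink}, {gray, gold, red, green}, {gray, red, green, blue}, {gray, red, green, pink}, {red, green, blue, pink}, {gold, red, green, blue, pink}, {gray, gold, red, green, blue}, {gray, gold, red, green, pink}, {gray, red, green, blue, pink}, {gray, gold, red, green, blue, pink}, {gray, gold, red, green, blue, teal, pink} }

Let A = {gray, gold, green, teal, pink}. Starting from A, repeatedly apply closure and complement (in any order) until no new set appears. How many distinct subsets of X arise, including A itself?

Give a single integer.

10

cl via duality: int({red, blue}) = {blue}, so X∖{blue} = {gray, gold, red, green, teal, pink}
Write k for closure, c for complement:
  1. A     = {gray, gold, green, teal, pink}
  2. kA    = {gray, gold, red, green, teal, pink}
  3. cA    = {red, blue}
  4. ckA   = {blue}
  5. kcA   = {red, green, blue, teal, pink}
  6. kckA  = {blue, teal}
  7. ckcA  = {gray, gold}
  8. ckckA = {gray, gold, red, green, pink}
  9. kckcA = {gray, gold, teal}
  10. ckckcA = {red, green, blue, pink}
applying k or c yields no new set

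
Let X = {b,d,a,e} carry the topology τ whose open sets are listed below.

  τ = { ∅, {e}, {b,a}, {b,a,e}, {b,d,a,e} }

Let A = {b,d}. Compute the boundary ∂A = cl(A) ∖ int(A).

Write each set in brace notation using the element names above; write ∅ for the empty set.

U open, U⊆A: ∅. int(A) = ⋃ = ∅
X∖A={a,e}, int(X∖A)={e}, hence cl(A)={b,d,a}
∂A: remove int from cl → {b,d,a}

{b,d,a}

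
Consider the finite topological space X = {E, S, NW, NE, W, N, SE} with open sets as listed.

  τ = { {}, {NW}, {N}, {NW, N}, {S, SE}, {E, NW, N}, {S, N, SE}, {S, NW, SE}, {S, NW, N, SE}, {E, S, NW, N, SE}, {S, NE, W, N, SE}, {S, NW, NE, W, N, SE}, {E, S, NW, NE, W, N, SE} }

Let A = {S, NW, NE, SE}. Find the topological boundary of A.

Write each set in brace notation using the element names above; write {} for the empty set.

opens ⊆ A: {}, {NW}, {S, SE}, {S, NW, SE}; union → int = {S, NW, SE}
complement {E, W, N}; its interior {N}; cl(A) = X∖{N} = {E, S, NW, NE, W, SE}
boundary = {E, S, NW, NE, W, SE} ∖ {S, NW, SE} = {E, NE, W}

{E, NE, W}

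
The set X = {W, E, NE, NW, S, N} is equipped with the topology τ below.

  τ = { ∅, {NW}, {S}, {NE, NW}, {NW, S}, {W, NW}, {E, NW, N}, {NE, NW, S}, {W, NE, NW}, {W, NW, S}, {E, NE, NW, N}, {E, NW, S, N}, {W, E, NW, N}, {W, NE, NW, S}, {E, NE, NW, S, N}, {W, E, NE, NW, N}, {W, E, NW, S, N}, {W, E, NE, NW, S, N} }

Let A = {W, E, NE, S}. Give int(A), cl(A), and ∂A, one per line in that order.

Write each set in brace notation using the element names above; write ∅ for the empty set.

int(A) = {S}
cl(A)  = {W, E, NE, S, N}
∂A     = {W, E, NE, N}

opens ⊆ A: ∅, {S}; union → int = {S}
complement {NW, N}; its interior {NW}; cl(A) = X∖{NW} = {W, E, NE, S, N}
boundary = {W, E, NE, S, N} ∖ {S} = {W, E, NE, N}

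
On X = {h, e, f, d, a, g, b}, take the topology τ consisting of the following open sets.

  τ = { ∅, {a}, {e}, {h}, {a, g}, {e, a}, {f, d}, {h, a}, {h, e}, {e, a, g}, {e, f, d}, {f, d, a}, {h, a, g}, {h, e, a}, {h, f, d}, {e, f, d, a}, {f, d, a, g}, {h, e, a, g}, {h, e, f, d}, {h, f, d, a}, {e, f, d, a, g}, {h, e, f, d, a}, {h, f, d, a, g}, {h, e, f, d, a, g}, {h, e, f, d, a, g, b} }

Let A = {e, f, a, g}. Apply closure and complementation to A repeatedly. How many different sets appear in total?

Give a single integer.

cl via duality: int({h, d, b}) = {h}, so X∖{h} = {e, f, d, a, g, b}
Write k for closure, c for complement:
  1. A     = {e, f, a, g}
  2. kA    = {e, f, d, a, g, b}
  3. cA    = {h, d, b}
  4. ckA   = {h}
  5. kcA   = {h, f, d, b}
  6. kckA  = {h, b}
  7. ckcA  = {e, a, g}
  8. ckckA = {e, f, d, a, g}
  9. kckcA = {e, a, g, b}
  10. ckckcA = {h, f, d}
applying k or c yields no new set

10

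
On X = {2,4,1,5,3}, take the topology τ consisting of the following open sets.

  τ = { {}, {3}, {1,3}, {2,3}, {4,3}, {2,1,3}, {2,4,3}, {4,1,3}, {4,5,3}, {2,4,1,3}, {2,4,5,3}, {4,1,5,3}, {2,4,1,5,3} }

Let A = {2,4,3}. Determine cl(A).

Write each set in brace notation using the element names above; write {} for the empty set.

cl via duality: int({1,5}) = {}, so X∖{} = {2,4,1,5,3}

{2,4,1,5,3}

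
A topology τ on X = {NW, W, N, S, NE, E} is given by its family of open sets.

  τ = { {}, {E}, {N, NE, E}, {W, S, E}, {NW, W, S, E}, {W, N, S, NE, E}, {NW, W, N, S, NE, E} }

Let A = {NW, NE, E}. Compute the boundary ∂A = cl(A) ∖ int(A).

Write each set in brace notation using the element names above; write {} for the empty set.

open subsets of A: {}, {E}; so int(A) = {E}
closure: X∖int(X∖A) = X∖{} = {NW, W, N, S, NE, E}
∂A = {NW, W, N, S, NE, E} minus {E} = {NW, W, N, S, NE}

{NW, W, N, S, NE}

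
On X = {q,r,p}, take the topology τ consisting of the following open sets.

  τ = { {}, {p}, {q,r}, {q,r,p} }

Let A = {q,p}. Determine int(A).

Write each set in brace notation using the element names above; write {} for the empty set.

U open, U⊆A: {}, {p}. int(A) = ⋃ = {p}

{p}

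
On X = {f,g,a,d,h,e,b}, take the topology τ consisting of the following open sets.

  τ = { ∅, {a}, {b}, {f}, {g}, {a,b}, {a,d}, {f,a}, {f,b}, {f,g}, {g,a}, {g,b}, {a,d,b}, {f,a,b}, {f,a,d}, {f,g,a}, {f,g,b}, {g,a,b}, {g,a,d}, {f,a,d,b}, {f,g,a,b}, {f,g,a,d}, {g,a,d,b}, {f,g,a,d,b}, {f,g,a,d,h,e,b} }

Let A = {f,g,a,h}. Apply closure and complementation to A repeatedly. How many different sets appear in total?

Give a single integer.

8

X∖A={d,e,b}, int(X∖A)={b}, hence cl(A)={f,g,a,d,h,e}
Orbit (k=closure, c=complement):
  1. A     = {f,g,a,h}
  2. kA    = {f,g,a,d,h,e}
  3. cA    = {d,e,b}
  4. ckA   = {b}
  5. kcA   = {d,h,e,b}
  6. kckA  = {h,e,b}
  7. ckcA  = {f,g,a}
  8. ckckA = {f,g,a,d}
(closed under both — stop)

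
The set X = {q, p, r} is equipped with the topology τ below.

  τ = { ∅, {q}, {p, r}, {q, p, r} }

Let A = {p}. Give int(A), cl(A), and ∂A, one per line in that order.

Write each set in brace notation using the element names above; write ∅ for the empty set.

interior: largest open inside A is ∅ (from ∅)
cl via duality: int({q, r}) = {q}, so X∖{q} = {p, r}
cl∖int = {p, r}

int(A) = ∅
cl(A)  = {p, r}
∂A     = {p, r}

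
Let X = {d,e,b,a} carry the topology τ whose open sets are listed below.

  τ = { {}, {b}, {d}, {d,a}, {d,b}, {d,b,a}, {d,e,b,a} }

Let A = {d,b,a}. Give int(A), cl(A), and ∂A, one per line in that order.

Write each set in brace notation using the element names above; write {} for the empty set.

int(A) = {d,b,a}
cl(A)  = {d,e,b,a}
∂A     = {e}

U open, U⊆A: {}, {d}, {b}, {d,a}, {d,b}, {d,b,a}. int(A) = ⋃ = {d,b,a}
X∖A={e}, int(X∖A)={}, hence cl(A)={d,e,b,a}
∂A: remove int from cl → {e}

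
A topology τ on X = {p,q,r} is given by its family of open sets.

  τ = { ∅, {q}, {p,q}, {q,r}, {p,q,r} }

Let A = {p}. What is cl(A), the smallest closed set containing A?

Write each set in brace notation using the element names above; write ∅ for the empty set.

complement {q,r}; its interior {q,r}; cl(A) = X∖{q,r} = {p}

{p}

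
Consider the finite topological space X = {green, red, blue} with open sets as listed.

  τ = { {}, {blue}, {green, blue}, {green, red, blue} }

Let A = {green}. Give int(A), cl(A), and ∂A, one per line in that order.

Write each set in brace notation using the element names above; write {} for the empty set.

open subsets of A: {}; so int(A) = {}
closure: X∖int(X∖A) = X∖{blue} = {green, red}
∂A = {green, red} minus {} = {green, red}

int(A) = {}
cl(A)  = {green, red}
∂A     = {green, red}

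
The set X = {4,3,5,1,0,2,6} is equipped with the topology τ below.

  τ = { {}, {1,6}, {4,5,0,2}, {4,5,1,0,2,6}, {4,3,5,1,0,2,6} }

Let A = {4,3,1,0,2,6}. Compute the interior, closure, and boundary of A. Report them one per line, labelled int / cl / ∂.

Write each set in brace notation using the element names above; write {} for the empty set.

int(A) = {1,6}
cl(A)  = {4,3,5,1,0,2,6}
∂A     = {4,3,5,0,2}

open subsets of A: {}, {1,6}; so int(A) = {1,6}
closure: X∖int(X∖A) = X∖{} = {4,3,5,1,0,2,6}
∂A = {4,3,5,1,0,2,6} minus {1,6} = {4,3,5,0,2}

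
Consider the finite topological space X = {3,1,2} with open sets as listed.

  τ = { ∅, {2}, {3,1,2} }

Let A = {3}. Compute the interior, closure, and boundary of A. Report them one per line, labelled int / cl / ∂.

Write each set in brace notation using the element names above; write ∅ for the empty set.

int(A) = ∅
cl(A)  = {3,1}
∂A     = {3,1}

U open, U⊆A: ∅. int(A) = ⋃ = ∅
X∖A={1,2}, int(X∖A)={2}, hence cl(A)={3,1}
∂A: remove int from cl → {3,1}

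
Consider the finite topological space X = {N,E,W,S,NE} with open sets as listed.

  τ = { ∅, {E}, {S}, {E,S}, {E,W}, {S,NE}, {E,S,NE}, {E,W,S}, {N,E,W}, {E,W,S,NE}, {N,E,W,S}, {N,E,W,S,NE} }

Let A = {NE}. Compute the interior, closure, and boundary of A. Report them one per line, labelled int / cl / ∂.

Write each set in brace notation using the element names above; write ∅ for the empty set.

interior: largest open inside A is ∅ (from ∅)
cl via duality: int({N,E,W,S}) = {N,E,W,S}, so X∖{N,E,W,S} = {NE}
cl∖int = {NE}

int(A) = ∅
cl(A)  = {NE}
∂A     = {NE}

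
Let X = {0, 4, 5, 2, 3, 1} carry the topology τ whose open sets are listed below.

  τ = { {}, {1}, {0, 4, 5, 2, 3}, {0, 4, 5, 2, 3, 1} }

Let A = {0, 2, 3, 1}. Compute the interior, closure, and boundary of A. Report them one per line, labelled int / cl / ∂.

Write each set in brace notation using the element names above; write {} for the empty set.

opens ⊆ A: {}, {1}; union → int = {1}
complement {4, 5}; its interior {}; cl(A) = X∖{} = {0, 4, 5, 2, 3, 1}
boundary = {0, 4, 5, 2, 3, 1} ∖ {1} = {0, 4, 5, 2, 3}

int(A) = {1}
cl(A)  = {0, 4, 5, 2, 3, 1}
∂A     = {0, 4, 5, 2, 3}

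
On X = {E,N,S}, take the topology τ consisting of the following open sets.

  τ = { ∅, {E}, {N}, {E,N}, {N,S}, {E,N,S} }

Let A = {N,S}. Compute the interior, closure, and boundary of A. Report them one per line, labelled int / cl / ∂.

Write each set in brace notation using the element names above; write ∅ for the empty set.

int(A) = {N,S}
cl(A)  = {N,S}
∂A     = ∅

U open, U⊆A: ∅, {N}, {N,S}. int(A) = ⋃ = {N,S}
X∖A={E}, int(X∖A)={E}, hence cl(A)={N,S}
∂A: remove int from cl → ∅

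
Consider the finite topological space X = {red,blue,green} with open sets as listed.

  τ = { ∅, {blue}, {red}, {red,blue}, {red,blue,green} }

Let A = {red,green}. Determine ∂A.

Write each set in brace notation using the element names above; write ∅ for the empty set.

{green}

U open, U⊆A: ∅, {red}. int(A) = ⋃ = {red}
X∖A={blue}, int(X∖A)={blue}, hence cl(A)={red,green}
∂A: remove int from cl → {green}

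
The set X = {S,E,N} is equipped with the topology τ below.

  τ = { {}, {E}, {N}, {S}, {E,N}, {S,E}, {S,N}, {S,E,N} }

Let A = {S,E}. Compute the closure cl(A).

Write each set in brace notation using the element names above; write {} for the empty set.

{S,E}

closure: X∖int(X∖A) = X∖{N} = {S,E}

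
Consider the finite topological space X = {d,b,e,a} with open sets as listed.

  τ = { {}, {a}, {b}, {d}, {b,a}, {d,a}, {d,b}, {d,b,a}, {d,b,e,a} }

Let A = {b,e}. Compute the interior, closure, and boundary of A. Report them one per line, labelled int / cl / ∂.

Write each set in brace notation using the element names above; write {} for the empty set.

int(A) = {b}
cl(A)  = {b,e}
∂A     = {e}

open subsets of A: {}, {b}; so int(A) = {b}
closure: X∖int(X∖A) = X∖{d,a} = {b,e}
∂A = {b,e} minus {b} = {e}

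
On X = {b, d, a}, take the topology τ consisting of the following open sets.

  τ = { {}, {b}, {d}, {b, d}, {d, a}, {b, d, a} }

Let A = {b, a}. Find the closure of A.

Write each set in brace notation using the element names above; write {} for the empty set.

{b, a}

closure: X∖int(X∖A) = X∖{d} = {b, a}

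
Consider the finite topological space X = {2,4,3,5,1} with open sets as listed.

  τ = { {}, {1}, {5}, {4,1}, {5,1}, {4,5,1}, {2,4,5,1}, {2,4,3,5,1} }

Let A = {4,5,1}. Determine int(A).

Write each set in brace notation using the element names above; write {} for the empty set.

{4,5,1}

interior: largest open inside A is {4,5,1} (from {}, {5}, {1}, {5,1}, {4,1}, {4,5,1})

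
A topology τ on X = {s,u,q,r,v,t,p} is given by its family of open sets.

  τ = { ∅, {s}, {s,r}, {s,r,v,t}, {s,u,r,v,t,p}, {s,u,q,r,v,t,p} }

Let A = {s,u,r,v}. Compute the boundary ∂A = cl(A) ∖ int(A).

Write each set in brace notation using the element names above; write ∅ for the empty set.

{u,q,v,t,p}

opens ⊆ A: ∅, {s}, {s,r}; union → int = {s,r}
complement {q,t,p}; its interior ∅; cl(A) = X∖∅ = {s,u,q,r,v,t,p}
boundary = {s,u,q,r,v,t,p} ∖ {s,r} = {u,q,v,t,p}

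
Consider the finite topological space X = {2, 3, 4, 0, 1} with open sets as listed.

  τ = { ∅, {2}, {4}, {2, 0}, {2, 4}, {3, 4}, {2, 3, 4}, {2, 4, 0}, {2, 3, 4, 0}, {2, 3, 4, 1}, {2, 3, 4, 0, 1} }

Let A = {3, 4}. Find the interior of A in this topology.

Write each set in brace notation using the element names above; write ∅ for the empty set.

{3, 4}

open subsets of A: ∅, {4}, {3, 4}; so int(A) = {3, 4}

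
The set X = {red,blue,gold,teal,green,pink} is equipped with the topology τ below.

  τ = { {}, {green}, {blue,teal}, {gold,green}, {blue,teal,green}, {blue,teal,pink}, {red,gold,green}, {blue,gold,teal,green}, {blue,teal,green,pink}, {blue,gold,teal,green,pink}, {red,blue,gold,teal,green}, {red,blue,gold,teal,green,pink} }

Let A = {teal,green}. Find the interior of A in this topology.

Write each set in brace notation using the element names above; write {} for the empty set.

opens ⊆ A: {}, {green}; union → int = {green}

{green}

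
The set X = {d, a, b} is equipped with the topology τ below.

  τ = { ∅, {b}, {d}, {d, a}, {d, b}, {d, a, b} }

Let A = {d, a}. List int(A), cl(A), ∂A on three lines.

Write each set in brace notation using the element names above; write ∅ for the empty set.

int(A) = {d, a}
cl(A)  = {d, a}
∂A     = ∅

open subsets of A: ∅, {d}, {d, a}; so int(A) = {d, a}
closure: X∖int(X∖A) = X∖{b} = {d, a}
∂A = {d, a} minus {d, a} = ∅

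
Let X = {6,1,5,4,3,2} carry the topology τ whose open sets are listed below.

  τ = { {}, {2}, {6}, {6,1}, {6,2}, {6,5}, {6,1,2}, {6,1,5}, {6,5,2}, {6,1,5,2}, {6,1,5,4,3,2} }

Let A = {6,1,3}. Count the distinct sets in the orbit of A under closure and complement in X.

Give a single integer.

8

complement {5,4,2}; its interior {2}; cl(A) = X∖{2} = {6,1,5,4,3}
With k = closure, c = complement:
  1. A     = {6,1,3}
  2. kA    = {6,1,5,4,3}
  3. cA    = {5,4,2}
  4. ckA   = {2}
  5. kcA   = {5,4,3,2}
  6. kckA  = {4,3,2}
  7. ckcA  = {6,1}
  8. ckckA = {6,1,5}
k, c of each give nothing new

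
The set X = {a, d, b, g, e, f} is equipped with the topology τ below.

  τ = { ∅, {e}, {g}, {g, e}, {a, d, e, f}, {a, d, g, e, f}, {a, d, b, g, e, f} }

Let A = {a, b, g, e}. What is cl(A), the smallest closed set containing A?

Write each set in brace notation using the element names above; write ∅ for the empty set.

{a, d, b, g, e, f}

X∖A={d, f}, int(X∖A)=∅, hence cl(A)={a, d, b, g, e, f}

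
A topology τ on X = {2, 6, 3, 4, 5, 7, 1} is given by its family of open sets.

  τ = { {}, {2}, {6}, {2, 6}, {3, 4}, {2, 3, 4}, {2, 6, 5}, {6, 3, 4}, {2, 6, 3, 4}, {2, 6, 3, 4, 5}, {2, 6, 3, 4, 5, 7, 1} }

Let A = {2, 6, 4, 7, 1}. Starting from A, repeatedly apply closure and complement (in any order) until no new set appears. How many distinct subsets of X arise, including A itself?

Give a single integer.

10

X∖A={3, 5}, int(X∖A)={}, hence cl(A)={2, 6, 3, 4, 5, 7, 1}
Orbit (k=closure, c=complement):
  1. A     = {2, 6, 4, 7, 1}
  2. kA    = {2, 6, 3, 4, 5, 7, 1}
  3. cA    = {3, 5}
  4. ckA   = {}
  5. kcA   = {3, 4, 5, 7, 1}
  6. ckcA  = {2, 6}
  7. kckcA = {2, 6, 5, 7, 1}
  8. ckckcA = {3, 4}
  9. kckckcA = {3, 4, 7, 1}
  10. ckckckcA = {2, 6, 5}
(closed under both — stop)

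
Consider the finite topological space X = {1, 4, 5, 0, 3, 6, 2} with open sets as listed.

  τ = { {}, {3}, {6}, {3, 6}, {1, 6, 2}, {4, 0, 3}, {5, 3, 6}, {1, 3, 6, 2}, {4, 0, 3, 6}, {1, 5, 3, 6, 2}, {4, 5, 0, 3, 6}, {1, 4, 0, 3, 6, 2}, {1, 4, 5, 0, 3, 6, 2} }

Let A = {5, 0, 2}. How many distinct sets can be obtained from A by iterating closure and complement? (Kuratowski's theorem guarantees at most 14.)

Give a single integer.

6

cl via duality: int({1, 4, 3, 6}) = {3, 6}, so X∖{3, 6} = {1, 4, 5, 0, 2}
Write k for closure, c for complement:
  1. A     = {5, 0, 2}
  2. kA    = {1, 4, 5, 0, 2}
  3. cA    = {1, 4, 3, 6}
  4. ckA   = {3, 6}
  5. kcA   = {1, 4, 5, 0, 3, 6, 2}
  6. ckcA  = {}
applying k or c yields no new set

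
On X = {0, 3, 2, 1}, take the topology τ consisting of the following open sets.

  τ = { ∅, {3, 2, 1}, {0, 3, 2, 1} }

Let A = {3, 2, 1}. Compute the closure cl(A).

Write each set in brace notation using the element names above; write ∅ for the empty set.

{0, 3, 2, 1}

X∖A={0}, int(X∖A)=∅, hence cl(A)={0, 3, 2, 1}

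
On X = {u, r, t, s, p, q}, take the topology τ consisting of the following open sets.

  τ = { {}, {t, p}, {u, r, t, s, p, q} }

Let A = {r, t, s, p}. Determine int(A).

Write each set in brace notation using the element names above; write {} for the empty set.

{t, p}

opens ⊆ A: {}, {t, p}; union → int = {t, p}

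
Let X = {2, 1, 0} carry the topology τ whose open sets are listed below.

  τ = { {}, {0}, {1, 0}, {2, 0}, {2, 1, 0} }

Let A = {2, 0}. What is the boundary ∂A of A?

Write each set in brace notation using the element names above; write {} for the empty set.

opens ⊆ A: {}, {0}, {2, 0}; union → int = {2, 0}
complement {1}; its interior {}; cl(A) = X∖{} = {2, 1, 0}
boundary = {2, 1, 0} ∖ {2, 0} = {1}

{1}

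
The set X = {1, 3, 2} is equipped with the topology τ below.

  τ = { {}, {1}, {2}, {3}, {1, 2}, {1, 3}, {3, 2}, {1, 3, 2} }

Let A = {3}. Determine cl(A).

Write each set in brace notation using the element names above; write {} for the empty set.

{3}

closure: X∖int(X∖A) = X∖{1, 2} = {3}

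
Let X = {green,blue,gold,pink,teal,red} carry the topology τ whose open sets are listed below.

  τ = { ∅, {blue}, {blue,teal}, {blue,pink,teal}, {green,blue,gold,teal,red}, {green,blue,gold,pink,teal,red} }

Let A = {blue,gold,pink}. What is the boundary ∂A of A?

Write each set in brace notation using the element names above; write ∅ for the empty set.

open subsets of A: ∅, {blue}; so int(A) = {blue}
closure: X∖int(X∖A) = X∖∅ = {green,blue,gold,pink,teal,red}
∂A = {green,blue,gold,pink,teal,red} minus {blue} = {green,gold,pink,teal,red}

{green,gold,pink,teal,red}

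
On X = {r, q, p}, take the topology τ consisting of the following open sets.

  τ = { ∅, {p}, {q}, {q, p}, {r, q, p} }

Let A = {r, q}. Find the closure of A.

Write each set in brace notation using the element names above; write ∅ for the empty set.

X∖A={p}, int(X∖A)={p}, hence cl(A)={r, q}

{r, q}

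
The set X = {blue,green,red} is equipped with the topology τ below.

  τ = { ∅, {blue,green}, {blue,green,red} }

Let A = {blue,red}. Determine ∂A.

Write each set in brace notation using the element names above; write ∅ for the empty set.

{blue,green,red}

open subsets of A: ∅; so int(A) = ∅
closure: X∖int(X∖A) = X∖∅ = {blue,green,red}
∂A = {blue,green,red} minus ∅ = {blue,green,red}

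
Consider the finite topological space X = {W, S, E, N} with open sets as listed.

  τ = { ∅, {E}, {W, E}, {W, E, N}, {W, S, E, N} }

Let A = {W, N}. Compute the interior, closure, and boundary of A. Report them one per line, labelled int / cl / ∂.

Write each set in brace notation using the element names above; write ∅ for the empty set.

open subsets of A: ∅; so int(A) = ∅
closure: X∖int(X∖A) = X∖{E} = {W, S, N}
∂A = {W, S, N} minus ∅ = {W, S, N}

int(A) = ∅
cl(A)  = {W, S, N}
∂A     = {W, S, N}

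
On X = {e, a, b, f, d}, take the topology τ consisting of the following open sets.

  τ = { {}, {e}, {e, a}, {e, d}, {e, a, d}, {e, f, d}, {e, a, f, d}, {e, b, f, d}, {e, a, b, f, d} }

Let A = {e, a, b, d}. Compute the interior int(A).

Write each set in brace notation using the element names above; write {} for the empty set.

{e, a, d}

open subsets of A: {}, {e}, {e, a}, {e, d}, {e, a, d}; so int(A) = {e, a, d}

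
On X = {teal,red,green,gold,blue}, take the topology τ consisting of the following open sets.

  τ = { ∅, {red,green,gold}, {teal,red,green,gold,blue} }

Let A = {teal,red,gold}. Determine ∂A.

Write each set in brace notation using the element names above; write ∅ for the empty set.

interior: largest open inside A is ∅ (from ∅)
cl via duality: int({green,blue}) = ∅, so X∖∅ = {teal,red,green,gold,blue}
cl∖int = {teal,red,green,gold,blue}

{teal,red,green,gold,blue}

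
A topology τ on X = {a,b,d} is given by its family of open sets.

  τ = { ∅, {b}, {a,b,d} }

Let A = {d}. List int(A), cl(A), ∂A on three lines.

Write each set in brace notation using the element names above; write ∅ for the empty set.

interior: largest open inside A is ∅ (from ∅)
cl via duality: int({a,b}) = {b}, so X∖{b} = {a,d}
cl∖int = {a,d}

int(A) = ∅
cl(A)  = {a,d}
∂A     = {a,d}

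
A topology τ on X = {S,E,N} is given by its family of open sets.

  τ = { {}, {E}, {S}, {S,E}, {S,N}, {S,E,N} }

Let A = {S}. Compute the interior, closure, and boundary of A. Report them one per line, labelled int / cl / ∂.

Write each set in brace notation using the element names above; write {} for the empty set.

int(A) = {S}
cl(A)  = {S,N}
∂A     = {N}

open subsets of A: {}, {S}; so int(A) = {S}
closure: X∖int(X∖A) = X∖{E} = {S,N}
∂A = {S,N} minus {S} = {N}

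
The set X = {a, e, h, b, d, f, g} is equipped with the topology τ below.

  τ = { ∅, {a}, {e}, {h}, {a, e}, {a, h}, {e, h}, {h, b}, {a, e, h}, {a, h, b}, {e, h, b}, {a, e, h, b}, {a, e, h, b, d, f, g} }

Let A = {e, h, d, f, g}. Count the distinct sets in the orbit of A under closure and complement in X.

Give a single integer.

complement {a, b}; its interior {a}; cl(A) = X∖{a} = {e, h, b, d, f, g}
With k = closure, c = complement:
  1. A     = {e, h, d, f, g}
  2. kA    = {e, h, b, d, f, g}
  3. cA    = {a, b}
  4. ckA   = {a}
  5. kcA   = {a, b, d, f, g}
  6. kckA  = {a, d, f, g}
  7. ckcA  = {e, h}
  8. ckckA = {e, h, b}
k, c of each give nothing new

8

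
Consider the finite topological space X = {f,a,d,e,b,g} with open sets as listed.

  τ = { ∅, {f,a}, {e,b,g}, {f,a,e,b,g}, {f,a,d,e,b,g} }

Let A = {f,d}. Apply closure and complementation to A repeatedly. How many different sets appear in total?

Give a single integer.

closure: X∖int(X∖A) = X∖{e,b,g} = {f,a,d}
Let k=closure and c=complement:
  1. A     = {f,d}
  2. kA    = {f,a,d}
  3. cA    = {a,e,b,g}
  4. ckA   = {e,b,g}
  5. kcA   = {f,a,d,e,b,g}
  6. kckA  = {d,e,b,g}
  7. ckcA  = ∅
  8. ckckA = {f,a}
— saturated at 8

8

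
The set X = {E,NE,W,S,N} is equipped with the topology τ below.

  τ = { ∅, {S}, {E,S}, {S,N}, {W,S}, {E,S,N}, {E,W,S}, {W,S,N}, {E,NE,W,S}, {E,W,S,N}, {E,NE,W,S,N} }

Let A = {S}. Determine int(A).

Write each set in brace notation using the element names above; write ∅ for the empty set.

{S}

open subsets of A: ∅, {S}; so int(A) = {S}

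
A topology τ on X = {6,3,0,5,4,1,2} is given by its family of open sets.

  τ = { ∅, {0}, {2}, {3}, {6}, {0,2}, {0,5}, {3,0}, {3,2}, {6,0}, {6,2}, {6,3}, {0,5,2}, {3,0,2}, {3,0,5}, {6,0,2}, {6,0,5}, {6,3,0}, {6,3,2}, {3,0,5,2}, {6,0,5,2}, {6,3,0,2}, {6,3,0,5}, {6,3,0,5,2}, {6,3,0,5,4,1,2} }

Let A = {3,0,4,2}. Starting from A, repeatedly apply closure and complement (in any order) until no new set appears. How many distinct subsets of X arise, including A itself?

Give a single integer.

complement {6,5,1}; its interior {6}; cl(A) = X∖{6} = {3,0,5,4,1,2}
With k = closure, c = complement:
  1. A     = {3,0,4,2}
  2. kA    = {3,0,5,4,1,2}
  3. cA    = {6,5,1}
  4. ckA   = {6}
  5. kcA   = {6,5,4,1}
  6. kckA  = {6,4,1}
  7. ckcA  = {3,0,2}
  8. ckckA = {3,0,5,2}
k, c of each give nothing new

8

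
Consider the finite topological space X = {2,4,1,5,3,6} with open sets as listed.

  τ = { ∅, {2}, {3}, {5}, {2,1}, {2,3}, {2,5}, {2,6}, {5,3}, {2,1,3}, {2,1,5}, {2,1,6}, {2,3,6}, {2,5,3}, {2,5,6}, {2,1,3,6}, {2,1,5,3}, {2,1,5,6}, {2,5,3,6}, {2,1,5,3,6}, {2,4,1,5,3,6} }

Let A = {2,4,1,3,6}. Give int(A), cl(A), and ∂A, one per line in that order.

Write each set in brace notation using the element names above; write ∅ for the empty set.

interior: largest open inside A is {2,1,3,6} (from ∅, {2}, {3}, {2,6}, {2,3}, {2,1}, {2,3,6}, {2,1,3}, {2,1,6}, {2,1,3,6})
cl via duality: int({5}) = {5}, so X∖{5} = {2,4,1,3,6}
cl∖int = {4}

int(A) = {2,1,3,6}
cl(A)  = {2,4,1,3,6}
∂A     = {4}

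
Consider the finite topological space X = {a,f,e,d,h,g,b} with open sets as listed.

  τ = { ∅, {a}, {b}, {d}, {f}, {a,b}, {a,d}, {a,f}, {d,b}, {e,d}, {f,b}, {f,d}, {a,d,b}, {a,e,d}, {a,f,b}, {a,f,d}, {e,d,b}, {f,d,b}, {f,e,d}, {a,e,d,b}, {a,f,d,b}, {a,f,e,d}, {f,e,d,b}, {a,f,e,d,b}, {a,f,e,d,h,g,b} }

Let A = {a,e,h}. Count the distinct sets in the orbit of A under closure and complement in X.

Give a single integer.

8

cl via duality: int({f,d,g,b}) = {f,d,b}, so X∖{f,d,b} = {a,e,h,g}
Write k for closure, c for complement:
  1. A     = {a,e,h}
  2. kA    = {a,e,h,g}
  3. cA    = {f,d,g,b}
  4. ckA   = {f,d,b}
  5. kcA   = {f,e,d,h,g,b}
  6. ckcA  = {a}
  7. kckcA = {a,h,g}
  8. ckckcA = {f,e,d,b}
applying k or c yields no new set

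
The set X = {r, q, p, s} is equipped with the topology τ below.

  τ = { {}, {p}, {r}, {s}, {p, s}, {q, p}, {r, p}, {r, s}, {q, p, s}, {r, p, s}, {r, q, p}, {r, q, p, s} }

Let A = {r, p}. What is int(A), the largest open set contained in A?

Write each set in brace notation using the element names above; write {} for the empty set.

interior: largest open inside A is {r, p} (from {}, {r}, {p}, {r, p})

{r, p}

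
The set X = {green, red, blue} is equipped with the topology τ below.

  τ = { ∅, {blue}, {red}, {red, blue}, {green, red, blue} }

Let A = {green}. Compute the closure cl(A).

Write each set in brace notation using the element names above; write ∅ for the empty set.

cl via duality: int({red, blue}) = {red, blue}, so X∖{red, blue} = {green}

{green}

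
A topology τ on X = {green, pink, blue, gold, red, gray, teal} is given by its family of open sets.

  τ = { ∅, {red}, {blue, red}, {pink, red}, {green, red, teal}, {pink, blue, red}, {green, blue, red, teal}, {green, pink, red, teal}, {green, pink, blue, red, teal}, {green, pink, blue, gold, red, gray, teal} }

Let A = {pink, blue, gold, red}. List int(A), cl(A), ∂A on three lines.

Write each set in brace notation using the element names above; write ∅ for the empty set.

interior: largest open inside A is {pink, blue, red} (from ∅, {red}, {pink, red}, {blue, red}, {pink, blue, red})
cl via duality: int({green, gray, teal}) = ∅, so X∖∅ = {green, pink, blue, gold, red, gray, teal}
cl∖int = {green, gold, gray, teal}

int(A) = {pink, blue, red}
cl(A)  = {green, pink, blue, gold, red, gray, teal}
∂A     = {green, gold, gray, teal}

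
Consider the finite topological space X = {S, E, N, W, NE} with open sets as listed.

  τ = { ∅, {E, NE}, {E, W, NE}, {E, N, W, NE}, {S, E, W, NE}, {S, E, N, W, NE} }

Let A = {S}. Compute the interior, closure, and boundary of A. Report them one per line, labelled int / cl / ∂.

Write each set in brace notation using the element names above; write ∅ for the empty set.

int(A) = ∅
cl(A)  = {S}
∂A     = {S}

opens ⊆ A: ∅; union → int = ∅
complement {E, N, W, NE}; its interior {E, N, W, NE}; cl(A) = X∖{E, N, W, NE} = {S}
boundary = {S} ∖ ∅ = {S}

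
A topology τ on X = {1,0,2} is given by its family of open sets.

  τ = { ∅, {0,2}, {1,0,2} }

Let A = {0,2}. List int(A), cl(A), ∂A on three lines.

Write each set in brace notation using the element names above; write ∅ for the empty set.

int(A) = {0,2}
cl(A)  = {1,0,2}
∂A     = {1}

opens ⊆ A: ∅, {0,2}; union → int = {0,2}
complement {1}; its interior ∅; cl(A) = X∖∅ = {1,0,2}
boundary = {1,0,2} ∖ {0,2} = {1}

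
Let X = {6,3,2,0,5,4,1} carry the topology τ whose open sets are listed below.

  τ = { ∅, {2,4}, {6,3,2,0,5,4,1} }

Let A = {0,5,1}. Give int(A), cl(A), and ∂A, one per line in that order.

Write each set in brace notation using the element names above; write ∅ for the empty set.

int(A) = ∅
cl(A)  = {6,3,0,5,1}
∂A     = {6,3,0,5,1}

opens ⊆ A: ∅; union → int = ∅
complement {6,3,2,4}; its interior {2,4}; cl(A) = X∖{2,4} = {6,3,0,5,1}
boundary = {6,3,0,5,1} ∖ ∅ = {6,3,0,5,1}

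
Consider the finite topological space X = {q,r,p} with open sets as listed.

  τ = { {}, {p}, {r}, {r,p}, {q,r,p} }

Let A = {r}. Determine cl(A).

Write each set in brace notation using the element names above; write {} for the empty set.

cl via duality: int({q,p}) = {p}, so X∖{p} = {q,r}

{q,r}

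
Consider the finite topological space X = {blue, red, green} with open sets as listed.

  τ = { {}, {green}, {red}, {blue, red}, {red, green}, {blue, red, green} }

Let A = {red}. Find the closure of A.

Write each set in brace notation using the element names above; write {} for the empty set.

X∖A={blue, green}, int(X∖A)={green}, hence cl(A)={blue, red}

{blue, red}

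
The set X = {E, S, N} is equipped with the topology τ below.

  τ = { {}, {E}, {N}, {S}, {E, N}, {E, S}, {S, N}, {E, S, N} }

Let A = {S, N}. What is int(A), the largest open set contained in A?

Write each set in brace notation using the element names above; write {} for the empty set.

opens ⊆ A: {}, {S}, {N}, {S, N}; union → int = {S, N}

{S, N}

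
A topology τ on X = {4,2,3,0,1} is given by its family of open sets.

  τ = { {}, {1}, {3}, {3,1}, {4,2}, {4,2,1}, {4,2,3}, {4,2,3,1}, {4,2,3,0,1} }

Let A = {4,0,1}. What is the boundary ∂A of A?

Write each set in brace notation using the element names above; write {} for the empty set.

{4,2,0}

open subsets of A: {}, {1}; so int(A) = {1}
closure: X∖int(X∖A) = X∖{3} = {4,2,0,1}
∂A = {4,2,0,1} minus {1} = {4,2,0}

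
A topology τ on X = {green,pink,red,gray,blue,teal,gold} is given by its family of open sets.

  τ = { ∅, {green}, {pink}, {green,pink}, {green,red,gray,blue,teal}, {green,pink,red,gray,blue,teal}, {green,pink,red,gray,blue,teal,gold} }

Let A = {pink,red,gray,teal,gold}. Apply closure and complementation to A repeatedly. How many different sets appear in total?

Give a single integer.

cl via duality: int({green,blue}) = {green}, so X∖{green} = {pink,red,gray,blue,teal,gold}
Write k for closure, c for complement:
  1. A     = {pink,red,gray,teal,gold}
  2. kA    = {pink,red,gray,blue,teal,gold}
  3. cA    = {green,blue}
  4. ckA   = {green}
  5. kcA   = {green,red,gray,blue,teal,gold}
  6. ckcA  = {pink}
  7. kckcA = {pink,gold}
  8. ckckcA = {green,red,gray,blue,teal}
applying k or c yields no new set

8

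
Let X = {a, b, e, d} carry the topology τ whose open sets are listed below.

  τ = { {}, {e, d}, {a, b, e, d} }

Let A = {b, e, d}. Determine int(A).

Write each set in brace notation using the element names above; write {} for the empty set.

{e, d}

opens ⊆ A: {}, {e, d}; union → int = {e, d}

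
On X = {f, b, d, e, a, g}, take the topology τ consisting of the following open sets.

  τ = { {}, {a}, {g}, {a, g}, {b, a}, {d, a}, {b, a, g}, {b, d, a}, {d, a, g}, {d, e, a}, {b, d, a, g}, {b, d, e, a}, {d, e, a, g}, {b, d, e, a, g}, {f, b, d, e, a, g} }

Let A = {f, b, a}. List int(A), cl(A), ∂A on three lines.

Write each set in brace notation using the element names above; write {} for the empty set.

opens ⊆ A: {}, {a}, {b, a}; union → int = {b, a}
complement {d, e, g}; its interior {g}; cl(A) = X∖{g} = {f, b, d, e, a}
boundary = {f, b, d, e, a} ∖ {b, a} = {f, d, e}

int(A) = {b, a}
cl(A)  = {f, b, d, e, a}
∂A     = {f, d, e}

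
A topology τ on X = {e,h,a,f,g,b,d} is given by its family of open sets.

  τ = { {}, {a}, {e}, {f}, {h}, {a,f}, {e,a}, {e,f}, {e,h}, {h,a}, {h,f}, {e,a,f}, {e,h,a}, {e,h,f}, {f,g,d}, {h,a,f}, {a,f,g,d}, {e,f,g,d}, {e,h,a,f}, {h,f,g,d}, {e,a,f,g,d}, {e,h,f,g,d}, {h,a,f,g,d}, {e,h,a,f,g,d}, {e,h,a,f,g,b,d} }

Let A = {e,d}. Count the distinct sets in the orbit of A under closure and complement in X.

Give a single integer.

cl via duality: int({h,a,f,g,b}) = {h,a,f}, so X∖{h,a,f} = {e,g,b,d}
Write k for closure, c for complement:
  1. A     = {e,d}
  2. kA    = {e,g,b,d}
  3. cA    = {h,a,f,g,b}
  4. ckA   = {h,a,f}
  5. kcA   = {h,a,f,g,b,d}
  6. ckcA  = {e}
  7. kckcA = {e,b}
  8. ckckcA = {h,a,f,g,d}
applying k or c yields no new set

8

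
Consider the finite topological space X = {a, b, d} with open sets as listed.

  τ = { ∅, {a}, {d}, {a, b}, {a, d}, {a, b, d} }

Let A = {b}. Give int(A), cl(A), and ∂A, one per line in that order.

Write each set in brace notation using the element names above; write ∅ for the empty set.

interior: largest open inside A is ∅ (from ∅)
cl via duality: int({a, d}) = {a, d}, so X∖{a, d} = {b}
cl∖int = {b}

int(A) = ∅
cl(A)  = {b}
∂A     = {b}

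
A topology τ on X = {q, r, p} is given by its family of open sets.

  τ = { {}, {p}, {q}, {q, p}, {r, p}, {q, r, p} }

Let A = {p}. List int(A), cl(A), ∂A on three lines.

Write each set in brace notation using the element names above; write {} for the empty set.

int(A) = {p}
cl(A)  = {r, p}
∂A     = {r}

U open, U⊆A: {}, {p}. int(A) = ⋃ = {p}
X∖A={q, r}, int(X∖A)={q}, hence cl(A)={r, p}
∂A: remove int from cl → {r}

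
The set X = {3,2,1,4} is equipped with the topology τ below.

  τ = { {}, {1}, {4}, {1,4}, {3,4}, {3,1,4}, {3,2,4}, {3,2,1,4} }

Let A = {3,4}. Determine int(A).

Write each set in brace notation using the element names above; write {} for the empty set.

interior: largest open inside A is {3,4} (from {}, {4}, {3,4})

{3,4}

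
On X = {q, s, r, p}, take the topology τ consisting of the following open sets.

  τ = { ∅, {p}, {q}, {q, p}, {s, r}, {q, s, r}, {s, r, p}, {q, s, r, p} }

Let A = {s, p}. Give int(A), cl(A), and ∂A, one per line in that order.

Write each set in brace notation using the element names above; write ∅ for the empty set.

int(A) = {p}
cl(A)  = {s, r, p}
∂A     = {s, r}

open subsets of A: ∅, {p}; so int(A) = {p}
closure: X∖int(X∖A) = X∖{q} = {s, r, p}
∂A = {s, r, p} minus {p} = {s, r}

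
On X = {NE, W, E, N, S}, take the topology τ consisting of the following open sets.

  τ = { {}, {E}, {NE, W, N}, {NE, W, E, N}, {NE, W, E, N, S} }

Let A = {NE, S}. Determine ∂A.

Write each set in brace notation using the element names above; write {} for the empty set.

{NE, W, N, S}

opens ⊆ A: {}; union → int = {}
complement {W, E, N}; its interior {E}; cl(A) = X∖{E} = {NE, W, N, S}
boundary = {NE, W, N, S} ∖ {} = {NE, W, N, S}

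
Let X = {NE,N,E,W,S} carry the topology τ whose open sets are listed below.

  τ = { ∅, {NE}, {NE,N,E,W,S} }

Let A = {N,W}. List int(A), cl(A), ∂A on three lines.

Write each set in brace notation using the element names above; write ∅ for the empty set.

opens ⊆ A: ∅; union → int = ∅
complement {NE,E,S}; its interior {NE}; cl(A) = X∖{NE} = {N,E,W,S}
boundary = {N,E,W,S} ∖ ∅ = {N,E,W,S}

int(A) = ∅
cl(A)  = {N,E,W,S}
∂A     = {N,E,W,S}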